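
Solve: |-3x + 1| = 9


An absolute value equation |expr| = 9 gives two cases:
Case 1: -3x + 1 = 9
  -3x = 8, so x = -8/3
Case 2: -3x + 1 = -9
  -3x = -10, so x = 10/3

x = -8/3, x = 10/3


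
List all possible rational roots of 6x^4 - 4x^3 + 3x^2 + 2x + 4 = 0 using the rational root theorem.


Rational root theorem: possible roots are ±p/q where:
  p divides the constant term (4): p ∈ {1, 2, 4}
  q divides the leading coefficient (6): q ∈ {1, 2, 3, 6}

All possible rational roots: -4, -2, -4/3, -1, -2/3, -1/2, -1/3, -1/6, 1/6, 1/3, 1/2, 2/3, 1, 4/3, 2, 4

-4, -2, -4/3, -1, -2/3, -1/2, -1/3, -1/6, 1/6, 1/3, 1/2, 2/3, 1, 4/3, 2, 4


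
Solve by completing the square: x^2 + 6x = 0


Start: x^2 + 6x + 0 = 0
Move constant: x^2 + 6x = 0
Half of 6 is 3, squared is 9
Add 9 to both sides: x^2 + 6x + 9 = 9
(x + 3)^2 = 9
x + 3 = ±3
x = -3 + 3 = 0 or x = -3 - 3 = -6

x = -6, x = 0


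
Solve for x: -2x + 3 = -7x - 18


Starting with: -2x + 3 = -7x - 18
Move all x terms to left: (-2 + 7)x = -18 - 3
Simplify: 5x = -21
Divide both sides by 5: x = -21/5

x = -21/5


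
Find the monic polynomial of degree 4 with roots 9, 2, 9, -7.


A monic polynomial with roots 9, 2, 9, -7 is:
p(x) = (x - 9)(x - 2)(x - 9)(x + 7)
After multiplying by (x - 9): x - 9
After multiplying by (x - 2): x^2 - 11x + 18
After multiplying by (x - 9): x^3 - 20x^2 + 117x - 162
After multiplying by (x + 7): x^4 - 13x^3 - 23x^2 + 657x - 1134

x^4 - 13x^3 - 23x^2 + 657x - 1134


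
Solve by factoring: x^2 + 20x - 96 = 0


We need two numbers that multiply to -96 and add to 20.
Those numbers are 24 and -4 (since 24 * (-4) = -96 and 24 + (-4) = 20).
So x^2 + 20x - 96 = (x + 24)(x - 4) = 0
Setting each factor to zero: x = -24 or x = 4

x = -24, x = 4


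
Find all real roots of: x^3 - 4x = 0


The constant term is 0, so x = 0 is a root. Factor out x:
  x(x^2 - 4) = 0
Solve the quadratic x^2 - 4 = 0: discriminant = 0^2 - 4(1)(-4) = 0 + 16 = 16.
sqrt(16) = 4, so x = (0 ± 4)/2: x = 2 or x = -2.

x = -2, x = 0, x = 2


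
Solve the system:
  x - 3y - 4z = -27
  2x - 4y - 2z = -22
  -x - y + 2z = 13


Using Cramer's rule. Expand each determinant along the first row.
D  = 1*[(-4)*2 - (-2)*(-1)] - (-3)*[2*2 - (-2)*(-1)] + (-4)*[2*(-1) - (-4)*(-1)]
  = 1*(-10) - (-3)*(2) + (-4)*(-6) = 20
Dx = (-27)*[(-4)*2 - (-2)*(-1)] - (-3)*[(-22)*2 - (-2)*13] + (-4)*[(-22)*(-1) - (-4)*13]
  = (-27)*(-10) - (-3)*(-18) + (-4)*(74) = -80
Dy = 1*[(-22)*2 - (-2)*13] - (-27)*[2*2 - (-2)*(-1)] + (-4)*[2*13 - (-22)*(-1)]
  = 1*(-18) - (-27)*(2) + (-4)*(4) = 20
Dz = 1*[(-4)*13 - (-22)*(-1)] - (-3)*[2*13 - (-22)*(-1)] + (-27)*[2*(-1) - (-4)*(-1)]
  = 1*(-74) - (-3)*(4) + (-27)*(-6) = 100
x = Dx/D = -80/20 = -4, y = Dy/D = 20/20 = 1, z = Dz/D = 100/20 = 5
Check eq1: (1)(-4) + (-3)(1) + (-4)(5) = -27 = -27 ✓
Check eq2: (2)(-4) + (-4)(1) + (-2)(5) = -22 = -22 ✓
Check eq3: (-1)(-4) + (-1)(1) + (2)(5) = 13 = 13 ✓

x = -4, y = 1, z = 5


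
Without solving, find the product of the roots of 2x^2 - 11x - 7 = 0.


By Vieta's formulas for ax^2 + bx + c = 0:
  Sum of roots = -b/a
  Product of roots = c/a

Here a = 2, b = -11, c = -7
Sum = -(-11)/2 = 11/2
Product = -7/2 = -7/2

Product = -7/2


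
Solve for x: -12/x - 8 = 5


Subtract -8 from both sides: -12/x = 13
Multiply both sides by x: -12 = 13 * x
Divide by 13: x = -12/13

x = -12/13


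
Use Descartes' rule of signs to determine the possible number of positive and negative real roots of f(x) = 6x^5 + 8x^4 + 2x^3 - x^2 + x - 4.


Descartes' rule of signs:

For positive roots, count sign changes in f(x) = 6x^5 + 8x^4 + 2x^3 - x^2 + x - 4:
Signs of coefficients: +, +, +, -, +, -
Number of sign changes: 3
Possible positive real roots: 3, 1

For negative roots, examine f(-x) = -6x^5 + 8x^4 - 2x^3 - x^2 - x - 4:
Signs of coefficients: -, +, -, -, -, -
Number of sign changes: 2
Possible negative real roots: 2, 0

Positive roots: 3 or 1; Negative roots: 2 or 0


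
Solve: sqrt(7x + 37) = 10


Square both sides: 7x + 37 = 10^2 = 100
7x = 100 - 37 = 63
x = 9
Check: sqrt(7*9 + 37) = sqrt(100) = 10 ✓

x = 9


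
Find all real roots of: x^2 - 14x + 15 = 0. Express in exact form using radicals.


Using the quadratic formula: x = (-b ± sqrt(b^2 - 4ac)) / (2a)
Here a = 1, b = -14, c = 15
Discriminant = b^2 - 4ac = (-14)^2 - 4(1)(15) = 196 - 60 = 136
Since discriminant = 136 > 0, there are two real roots.
x = (14 ± 2*sqrt(34)) / 2
Simplifying: x = 7 ± sqrt(34)
Numerically: x ≈ 12.8310 or x ≈ 1.1690

x = 7 + sqrt(34) or x = 7 - sqrt(34)


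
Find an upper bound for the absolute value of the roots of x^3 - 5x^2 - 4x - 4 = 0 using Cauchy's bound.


Cauchy's bound: all roots r satisfy |r| <= 1 + max(|a_i/a_n|) for i = 0,...,n-1
where a_n is the leading coefficient.

Coefficients: [1, -5, -4, -4]
Leading coefficient a_n = 1
Ratios |a_i/a_n|: 5, 4, 4
Maximum ratio: 5
Cauchy's bound: |r| <= 1 + 5 = 6

Upper bound = 6


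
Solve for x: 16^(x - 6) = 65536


Express both sides with the same base.
65536 = 16^4
Since the bases match, equate exponents: x - 6 = 4
So x = 4 - (-6) = 10

x = 10


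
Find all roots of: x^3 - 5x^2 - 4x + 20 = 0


Let p(x) = x^3 - 5x^2 - 4x + 20. By the rational root theorem (leading coefficient 1), any rational root is an integer divisor of 20: try ±1, ±2, ... in turn.
Test x = 1: value = 12 ≠ 0.
Test x = -1: value = 18 ≠ 0.
Test x = 2: value = 0 ✓, so (x - 2) is a factor.
Synthetic division by (x - 2): bring down 1; 1(2) - 5 = -3; (-3)(2) - 4 = -10; (-10)(2) + 20 = 0 → quotient x^2 - 3x - 10, remainder 0.
Solve the quadratic x^2 - 3x - 10 = 0: discriminant = (-3)^2 - 4(1)(-10) = 9 + 40 = 49.
sqrt(49) = 7, so x = (3 ± 7)/2: x = 5 or x = -2.
Collecting all roots found:

x = -2, x = 2, x = 5


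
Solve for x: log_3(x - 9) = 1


Convert to exponential form: x - 9 = 3^1 = 3
x = 3 + 9 = 12
Check: log_3(12 - 9) = log_3(3) = log_3(3) = 1 ✓

x = 12


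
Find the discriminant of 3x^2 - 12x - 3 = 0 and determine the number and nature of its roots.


For ax^2 + bx + c = 0, discriminant D = b^2 - 4ac
Here a = 3, b = -12, c = -3
D = (-12)^2 - 4(3)(-3) = 144 + 36 = 180

D = 180 > 0 but not a perfect square
The equation has 2 distinct real irrational roots.

Discriminant = 180, 2 distinct real irrational roots


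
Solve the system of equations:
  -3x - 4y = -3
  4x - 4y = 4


Using Cramer's rule:
Determinant D = (-3)(-4) - (4)(-4) = 12 + 16 = 28
Dx = (-3)(-4) - (4)(-4) = 12 + 16 = 28
Dy = (-3)(4) - (4)(-3) = -12 + 12 = 0
x = Dx/D = 28/28 = 1
y = Dy/D = 0/28 = 0

x = 1, y = 0


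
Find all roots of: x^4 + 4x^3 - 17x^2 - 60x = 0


The constant term is 0, so x = 0 is a root. Factor out x:
  x^3 + 4x^2 - 17x - 60 = 0
Let p(x) = x^3 + 4x^2 - 17x - 60. By the rational root theorem (leading coefficient 1), any rational root is an integer divisor of 60: try ±1, ±2, ... in turn.
Test x = 1: value = -72 ≠ 0.
Test x = -1: value = -40 ≠ 0.
Test x = 2: value = -70 ≠ 0.
Test x = -2: value = -18 ≠ 0.
Test x = 3: value = -48 ≠ 0.
Test x = -3: value = 0 ✓, so (x + 3) is a factor.
Synthetic division by (x + 3): bring down 1; 1(-3) + 4 = 1; 1(-3) - 17 = -20; (-20)(-3) - 60 = 0 → quotient x^2 + x - 20, remainder 0.
Solve the quadratic x^2 + x - 20 = 0: discriminant = 1^2 - 4(1)(-20) = 1 + 80 = 81.
sqrt(81) = 9, so x = (-1 ± 9)/2: x = 4 or x = -5.
Collecting all roots found:

x = -5, x = -3, x = 0, x = 4


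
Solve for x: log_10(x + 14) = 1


Convert to exponential form: x + 14 = 10^1 = 10
x = 10 - 14 = -4
Check: log_10(-4 + 14) = log_10(10) = log_10(10) = 1 ✓

x = -4


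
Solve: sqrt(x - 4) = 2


Square both sides: x - 4 = 2^2 = 4
x = 4 + 4 = 8
x = 8
Check: sqrt(1*8 - 4) = sqrt(4) = 2 ✓

x = 8


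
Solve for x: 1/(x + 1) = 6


Multiply both sides by (x + 1): 1 = 6(x + 1)
Distribute: 1 = 6x + 6
6x = 1 - 6 = -5
x = -5/6

x = -5/6


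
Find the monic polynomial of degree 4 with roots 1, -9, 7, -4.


A monic polynomial with roots 1, -9, 7, -4 is:
p(x) = (x - 1)(x + 9)(x - 7)(x + 4)
After multiplying by (x - 1): x - 1
After multiplying by (x + 9): x^2 + 8x - 9
After multiplying by (x - 7): x^3 + x^2 - 65x + 63
After multiplying by (x + 4): x^4 + 5x^3 - 61x^2 - 197x + 252

x^4 + 5x^3 - 61x^2 - 197x + 252


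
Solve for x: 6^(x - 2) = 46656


Express both sides with the same base.
46656 = 6^6
Since the bases match, equate exponents: x - 2 = 6
So x = 6 - (-2) = 8

x = 8


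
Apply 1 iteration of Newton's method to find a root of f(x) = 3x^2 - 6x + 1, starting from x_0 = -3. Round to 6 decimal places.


Newton's method: x_(n+1) = x_n - f(x_n)/f'(x_n)
f(x) = 3x^2 - 6x + 1
f'(x) = 6x - 6

Iteration 1:
  f(-3.000000) = 46.000000
  f'(-3.000000) = -24.000000
  x_1 = -3.000000 - (46.000000)/(-24.000000) = -1.083333

x_1 = -1.083333


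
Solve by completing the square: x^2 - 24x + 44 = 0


Start: x^2 - 24x + 44 = 0
Move constant: x^2 - 24x = -44
Half of -24 is -12, squared is 144
Add 144 to both sides: x^2 - 24x + 144 = 100
(x - 12)^2 = 100
x - 12 = ±10
x = 12 + 10 = 22 or x = 12 - 10 = 2

x = 2, x = 22


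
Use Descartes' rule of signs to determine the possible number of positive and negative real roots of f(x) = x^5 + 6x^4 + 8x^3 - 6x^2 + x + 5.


Descartes' rule of signs:

For positive roots, count sign changes in f(x) = x^5 + 6x^4 + 8x^3 - 6x^2 + x + 5:
Signs of coefficients: +, +, +, -, +, +
Number of sign changes: 2
Possible positive real roots: 2, 0

For negative roots, examine f(-x) = -x^5 + 6x^4 - 8x^3 - 6x^2 - x + 5:
Signs of coefficients: -, +, -, -, -, +
Number of sign changes: 3
Possible negative real roots: 3, 1

Positive roots: 2 or 0; Negative roots: 3 or 1


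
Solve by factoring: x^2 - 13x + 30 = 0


We need two numbers that multiply to 30 and add to -13.
Those numbers are -3 and -10 (since (-3) * (-10) = 30 and (-3) + (-10) = -13).
So x^2 - 13x + 30 = (x - 3)(x - 10) = 0
Setting each factor to zero: x = 3 or x = 10

x = 3, x = 10


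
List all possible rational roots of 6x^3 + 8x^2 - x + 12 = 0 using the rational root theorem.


Rational root theorem: possible roots are ±p/q where:
  p divides the constant term (12): p ∈ {1, 2, 3, 4, 6, 12}
  q divides the leading coefficient (6): q ∈ {1, 2, 3, 6}

All possible rational roots: -12, -6, -4, -3, -2, -3/2, -4/3, -1, -2/3, -1/2, -1/3, -1/6, 1/6, 1/3, 1/2, 2/3, 1, 4/3, 3/2, 2, 3, 4, 6, 12

-12, -6, -4, -3, -2, -3/2, -4/3, -1, -2/3, -1/2, -1/3, -1/6, 1/6, 1/3, 1/2, 2/3, 1, 4/3, 3/2, 2, 3, 4, 6, 12


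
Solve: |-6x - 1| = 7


An absolute value equation |expr| = 7 gives two cases:
Case 1: -6x - 1 = 7
  -6x = 8, so x = -4/3
Case 2: -6x - 1 = -7
  -6x = -6, so x = 1

x = -4/3, x = 1


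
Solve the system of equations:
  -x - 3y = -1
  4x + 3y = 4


Using Cramer's rule:
Determinant D = (-1)(3) - (4)(-3) = -3 + 12 = 9
Dx = (-1)(3) - (4)(-3) = -3 + 12 = 9
Dy = (-1)(4) - (4)(-1) = -4 + 4 = 0
x = Dx/D = 9/9 = 1
y = Dy/D = 0/9 = 0

x = 1, y = 0


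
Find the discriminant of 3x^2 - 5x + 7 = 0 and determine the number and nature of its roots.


For ax^2 + bx + c = 0, discriminant D = b^2 - 4ac
Here a = 3, b = -5, c = 7
D = (-5)^2 - 4(3)(7) = 25 - 84 = -59

D = -59 < 0
The equation has no real roots (2 complex conjugate roots).

Discriminant = -59, no real roots (2 complex conjugate roots)


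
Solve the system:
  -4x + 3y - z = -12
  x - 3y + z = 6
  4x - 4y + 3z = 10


Using Cramer's rule. Expand each determinant along the first row.
D  = (-4)*[(-3)*3 - 1*(-4)] - 3*[1*3 - 1*4] + (-1)*[1*(-4) - (-3)*4]
  = (-4)*(-5) - 3*(-1) + (-1)*(8) = 15
Dx = (-12)*[(-3)*3 - 1*(-4)] - 3*[6*3 - 1*10] + (-1)*[6*(-4) - (-3)*10]
  = (-12)*(-5) - 3*(8) + (-1)*(6) = 30
Dy = (-4)*[6*3 - 1*10] - (-12)*[1*3 - 1*4] + (-1)*[1*10 - 6*4]
  = (-4)*(8) - (-12)*(-1) + (-1)*(-14) = -30
Dz = (-4)*[(-3)*10 - 6*(-4)] - 3*[1*10 - 6*4] + (-12)*[1*(-4) - (-3)*4]
  = (-4)*(-6) - 3*(-14) + (-12)*(8) = -30
x = Dx/D = 30/15 = 2, y = Dy/D = -30/15 = -2, z = Dz/D = -30/15 = -2
Check eq1: (-4)(2) + (3)(-2) + (-1)(-2) = -12 = -12 ✓
Check eq2: (1)(2) + (-3)(-2) + (1)(-2) = 6 = 6 ✓
Check eq3: (4)(2) + (-4)(-2) + (3)(-2) = 10 = 10 ✓

x = 2, y = -2, z = -2


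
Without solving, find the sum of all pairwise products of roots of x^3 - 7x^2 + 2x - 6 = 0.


By Vieta's formulas for x^3 + bx^2 + cx + d = 0:
  r1 + r2 + r3 = -b/a = 7
  r1*r2 + r1*r3 + r2*r3 = c/a = 2
  r1*r2*r3 = -d/a = 6


Sum of pairwise products = 2


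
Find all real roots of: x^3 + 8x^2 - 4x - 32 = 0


Let p(x) = x^3 + 8x^2 - 4x - 32. By the rational root theorem (leading coefficient 1), any rational root is an integer divisor of 32: try ±1, ±2, ... in turn.
Test x = 1: value = -27 ≠ 0.
Test x = -1: value = -21 ≠ 0.
Test x = 2: value = 0 ✓, so (x - 2) is a factor.
Synthetic division by (x - 2): bring down 1; 1(2) + 8 = 10; 10(2) - 4 = 16; 16(2) - 32 = 0 → quotient x^2 + 10x + 16, remainder 0.
Solve the quadratic x^2 + 10x + 16 = 0: discriminant = 10^2 - 4(1)(16) = 100 - 64 = 36.
sqrt(36) = 6, so x = (-10 ± 6)/2: x = -2 or x = -8.

x = -8, x = -2, x = 2


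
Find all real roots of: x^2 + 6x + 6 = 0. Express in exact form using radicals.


Using the quadratic formula: x = (-b ± sqrt(b^2 - 4ac)) / (2a)
Here a = 1, b = 6, c = 6
Discriminant = b^2 - 4ac = 6^2 - 4(1)(6) = 36 - 24 = 12
Since discriminant = 12 > 0, there are two real roots.
x = (-6 ± 2*sqrt(3)) / 2
Simplifying: x = -3 ± sqrt(3)
Numerically: x ≈ -1.2679 or x ≈ -4.7321

x = -3 + sqrt(3) or x = -3 - sqrt(3)


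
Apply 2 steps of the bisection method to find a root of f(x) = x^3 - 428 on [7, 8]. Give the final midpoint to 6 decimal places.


f(x) = x^3 - 428
f(7) = -85 < 0
f(8) = 84 > 0

Step 1: midpoint = (7.000000 + 8.000000)/2 = 7.500000
  f(7.500000) = -6.125000
  f(mid) < 0, so root is in [7.500000, 8.000000]

Step 2: midpoint = (7.500000 + 8.000000)/2 = 7.750000
  f(7.750000) = 37.484375
  f(mid) > 0, so root is in [7.500000, 7.750000]

midpoint = 7.750000


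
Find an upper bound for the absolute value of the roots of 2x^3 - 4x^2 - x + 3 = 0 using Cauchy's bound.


Cauchy's bound: all roots r satisfy |r| <= 1 + max(|a_i/a_n|) for i = 0,...,n-1
where a_n is the leading coefficient.

Coefficients: [2, -4, -1, 3]
Leading coefficient a_n = 2
Ratios |a_i/a_n|: 2, 1/2, 3/2
Maximum ratio: 2
Cauchy's bound: |r| <= 1 + 2 = 3

Upper bound = 3


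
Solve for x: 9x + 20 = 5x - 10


Starting with: 9x + 20 = 5x - 10
Move all x terms to left: (9 - 5)x = -10 - 20
Simplify: 4x = -30
Divide both sides by 4: x = -15/2

x = -15/2


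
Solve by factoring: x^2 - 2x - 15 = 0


We need two numbers that multiply to -15 and add to -2.
Those numbers are -5 and 3 (since (-5) * 3 = -15 and (-5) + 3 = -2).
So x^2 - 2x - 15 = (x - 5)(x + 3) = 0
Setting each factor to zero: x = 5 or x = -3

x = -3, x = 5


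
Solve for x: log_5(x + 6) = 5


Convert to exponential form: x + 6 = 5^5 = 3125
x = 3125 - 6 = 3119
Check: log_5(3119 + 6) = log_5(3125) = log_5(3125) = 5 ✓

x = 3119


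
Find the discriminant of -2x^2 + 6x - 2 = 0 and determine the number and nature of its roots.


For ax^2 + bx + c = 0, discriminant D = b^2 - 4ac
Here a = -2, b = 6, c = -2
D = (6)^2 - 4(-2)(-2) = 36 - 16 = 20

D = 20 > 0 but not a perfect square
The equation has 2 distinct real irrational roots.

Discriminant = 20, 2 distinct real irrational roots


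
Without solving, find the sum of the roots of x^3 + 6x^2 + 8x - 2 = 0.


By Vieta's formulas for x^3 + bx^2 + cx + d = 0:
  r1 + r2 + r3 = -b/a = -6
  r1*r2 + r1*r3 + r2*r3 = c/a = 8
  r1*r2*r3 = -d/a = 2


Sum = -6


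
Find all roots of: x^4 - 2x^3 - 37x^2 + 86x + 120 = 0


Let p(x) = x^4 - 2x^3 - 37x^2 + 86x + 120. By the rational root theorem (leading coefficient 1), any rational root is an integer divisor of 120: try ±1, ±2, ... in turn.
Test x = 1: value = 168 ≠ 0.
Test x = -1: value = 0 ✓, so (x + 1) is a factor.
Synthetic division by (x + 1): bring down 1; 1(-1) - 2 = -3; (-3)(-1) - 37 = -34; (-34)(-1) + 86 = 120; 120(-1) + 120 = 0 → quotient x^3 - 3x^2 - 34x + 120, remainder 0.
Continue with the quotient x^3 - 3x^2 - 34x + 120 (candidates must divide 120; re-test x = -1 first in case it repeats).
Test x = -1: value = 150 ≠ 0.
Test x = 2: value = 48 ≠ 0.
Test x = -2: value = 168 ≠ 0.
Test x = 3: value = 18 ≠ 0.
Test x = -3: value = 168 ≠ 0.
Test x = 4: value = 0 ✓, so (x - 4) is a factor.
Synthetic division by (x - 4): bring down 1; 1(4) - 3 = 1; 1(4) - 34 = -30; (-30)(4) + 120 = 0 → quotient x^2 + x - 30, remainder 0.
Solve the quadratic x^2 + x - 30 = 0: discriminant = 1^2 - 4(1)(-30) = 1 + 120 = 121.
sqrt(121) = 11, so x = (-1 ± 11)/2: x = 5 or x = -6.
Collecting all roots found:

x = -6, x = -1, x = 4, x = 5


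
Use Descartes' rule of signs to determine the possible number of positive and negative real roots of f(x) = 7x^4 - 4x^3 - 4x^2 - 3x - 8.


Descartes' rule of signs:

For positive roots, count sign changes in f(x) = 7x^4 - 4x^3 - 4x^2 - 3x - 8:
Signs of coefficients: +, -, -, -, -
Number of sign changes: 1
Possible positive real roots: 1

For negative roots, examine f(-x) = 7x^4 + 4x^3 - 4x^2 + 3x - 8:
Signs of coefficients: +, +, -, +, -
Number of sign changes: 3
Possible negative real roots: 3, 1

Positive roots: 1; Negative roots: 3 or 1


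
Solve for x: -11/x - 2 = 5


Subtract -2 from both sides: -11/x = 7
Multiply both sides by x: -11 = 7 * x
Divide by 7: x = -11/7

x = -11/7


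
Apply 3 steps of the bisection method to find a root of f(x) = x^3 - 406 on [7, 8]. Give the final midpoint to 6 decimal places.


f(x) = x^3 - 406
f(7) = -63 < 0
f(8) = 106 > 0

Step 1: midpoint = (7.000000 + 8.000000)/2 = 7.500000
  f(7.500000) = 15.875000
  f(mid) > 0, so root is in [7.000000, 7.500000]

Step 2: midpoint = (7.000000 + 7.500000)/2 = 7.250000
  f(7.250000) = -24.921875
  f(mid) < 0, so root is in [7.250000, 7.500000]

Step 3: midpoint = (7.250000 + 7.500000)/2 = 7.375000
  f(7.375000) = -4.869141
  f(mid) < 0, so root is in [7.375000, 7.500000]

midpoint = 7.375000


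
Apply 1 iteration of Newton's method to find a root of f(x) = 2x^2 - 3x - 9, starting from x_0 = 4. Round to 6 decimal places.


Newton's method: x_(n+1) = x_n - f(x_n)/f'(x_n)
f(x) = 2x^2 - 3x - 9
f'(x) = 4x - 3

Iteration 1:
  f(4.000000) = 11.000000
  f'(4.000000) = 13.000000
  x_1 = 4.000000 - (11.000000)/(13.000000) = 3.153846

x_1 = 3.153846


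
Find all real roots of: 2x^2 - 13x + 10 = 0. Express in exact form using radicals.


Using the quadratic formula: x = (-b ± sqrt(b^2 - 4ac)) / (2a)
Here a = 2, b = -13, c = 10
Discriminant = b^2 - 4ac = (-13)^2 - 4(2)(10) = 169 - 80 = 89
Since discriminant = 89 > 0, there are two real roots.
x = (13 ± sqrt(89)) / 4
Numerically: x ≈ 5.6085 or x ≈ 0.8915

x = (13 + sqrt(89)) / 4 or x = (13 - sqrt(89)) / 4


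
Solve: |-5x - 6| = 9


An absolute value equation |expr| = 9 gives two cases:
Case 1: -5x - 6 = 9
  -5x = 15, so x = -3
Case 2: -5x - 6 = -9
  -5x = -3, so x = 3/5

x = -3, x = 3/5


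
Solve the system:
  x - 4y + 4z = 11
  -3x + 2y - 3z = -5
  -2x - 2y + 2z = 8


Using Cramer's rule. Expand each determinant along the first row.
D  = 1*[2*2 - (-3)*(-2)] - (-4)*[(-3)*2 - (-3)*(-2)] + 4*[(-3)*(-2) - 2*(-2)]
  = 1*(-2) - (-4)*(-12) + 4*(10) = -10
Dx = 11*[2*2 - (-3)*(-2)] - (-4)*[(-5)*2 - (-3)*8] + 4*[(-5)*(-2) - 2*8]
  = 11*(-2) - (-4)*(14) + 4*(-6) = 10
Dy = 1*[(-5)*2 - (-3)*8] - 11*[(-3)*2 - (-3)*(-2)] + 4*[(-3)*8 - (-5)*(-2)]
  = 1*(14) - 11*(-12) + 4*(-34) = 10
Dz = 1*[2*8 - (-5)*(-2)] - (-4)*[(-3)*8 - (-5)*(-2)] + 11*[(-3)*(-2) - 2*(-2)]
  = 1*(6) - (-4)*(-34) + 11*(10) = -20
x = Dx/D = 10/-10 = -1, y = Dy/D = 10/-10 = -1, z = Dz/D = -20/-10 = 2
Check eq1: (1)(-1) + (-4)(-1) + (4)(2) = 11 = 11 ✓
Check eq2: (-3)(-1) + (2)(-1) + (-3)(2) = -5 = -5 ✓
Check eq3: (-2)(-1) + (-2)(-1) + (2)(2) = 8 = 8 ✓

x = -1, y = -1, z = 2


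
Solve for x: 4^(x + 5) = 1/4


Express both sides with the same base.
1/4 = 4^(-1)
Since the bases match, equate exponents: x + 5 = -1
So x = -1 - (5) = -6

x = -6


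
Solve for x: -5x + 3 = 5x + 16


Starting with: -5x + 3 = 5x + 16
Move all x terms to left: (-5 - 5)x = 16 - 3
Simplify: -10x = 13
Divide both sides by -10: x = -13/10

x = -13/10


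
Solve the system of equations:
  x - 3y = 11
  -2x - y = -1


Using Cramer's rule:
Determinant D = (1)(-1) - (-2)(-3) = -1 - 6 = -7
Dx = (11)(-1) - (-1)(-3) = -11 - 3 = -14
Dy = (1)(-1) - (-2)(11) = -1 + 22 = 21
x = Dx/D = -14/-7 = 2
y = Dy/D = 21/-7 = -3

x = 2, y = -3


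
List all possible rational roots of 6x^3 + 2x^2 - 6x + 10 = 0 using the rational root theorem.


Rational root theorem: possible roots are ±p/q where:
  p divides the constant term (10): p ∈ {1, 2, 5, 10}
  q divides the leading coefficient (6): q ∈ {1, 2, 3, 6}

All possible rational roots: -10, -5, -10/3, -5/2, -2, -5/3, -1, -5/6, -2/3, -1/2, -1/3, -1/6, 1/6, 1/3, 1/2, 2/3, 5/6, 1, 5/3, 2, 5/2, 10/3, 5, 10

-10, -5, -10/3, -5/2, -2, -5/3, -1, -5/6, -2/3, -1/2, -1/3, -1/6, 1/6, 1/3, 1/2, 2/3, 5/6, 1, 5/3, 2, 5/2, 10/3, 5, 10


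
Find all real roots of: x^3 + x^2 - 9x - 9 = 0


Let p(x) = x^3 + x^2 - 9x - 9. By the rational root theorem (leading coefficient 1), any rational root is an integer divisor of 9: try ±1, ±2, ... in turn.
Test x = 1: value = -16 ≠ 0.
Test x = -1: value = 0 ✓, so (x + 1) is a factor.
Synthetic division by (x + 1): bring down 1; 1(-1) + 1 = 0; 0(-1) - 9 = -9; (-9)(-1) - 9 = 0 → quotient x^2 - 9, remainder 0.
Solve the quadratic x^2 - 9 = 0: discriminant = 0^2 - 4(1)(-9) = 0 + 36 = 36.
sqrt(36) = 6, so x = (0 ± 6)/2: x = 3 or x = -3.

x = -3, x = -1, x = 3


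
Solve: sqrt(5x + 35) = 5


Square both sides: 5x + 35 = 5^2 = 25
5x = 25 - 35 = -10
x = -2
Check: sqrt(5*(-2) + 35) = sqrt(25) = 5 ✓

x = -2


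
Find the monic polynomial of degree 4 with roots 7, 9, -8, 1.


A monic polynomial with roots 7, 9, -8, 1 is:
p(x) = (x - 7)(x - 9)(x + 8)(x - 1)
After multiplying by (x - 7): x - 7
After multiplying by (x - 9): x^2 - 16x + 63
After multiplying by (x + 8): x^3 - 8x^2 - 65x + 504
After multiplying by (x - 1): x^4 - 9x^3 - 57x^2 + 569x - 504

x^4 - 9x^3 - 57x^2 + 569x - 504


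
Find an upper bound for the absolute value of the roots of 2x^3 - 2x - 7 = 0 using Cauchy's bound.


Cauchy's bound: all roots r satisfy |r| <= 1 + max(|a_i/a_n|) for i = 0,...,n-1
where a_n is the leading coefficient.

Coefficients: [2, 0, -2, -7]
Leading coefficient a_n = 2
Ratios |a_i/a_n|: 0, 1, 7/2
Maximum ratio: 7/2
Cauchy's bound: |r| <= 1 + 7/2 = 9/2

Upper bound = 9/2


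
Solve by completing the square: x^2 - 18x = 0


Start: x^2 - 18x + 0 = 0
Move constant: x^2 - 18x = 0
Half of -18 is -9, squared is 81
Add 81 to both sides: x^2 - 18x + 81 = 81
(x - 9)^2 = 81
x - 9 = ±9
x = 9 + 9 = 18 or x = 9 - 9 = 0

x = 0, x = 18


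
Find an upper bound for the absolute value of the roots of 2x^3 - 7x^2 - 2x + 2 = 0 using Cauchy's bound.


Cauchy's bound: all roots r satisfy |r| <= 1 + max(|a_i/a_n|) for i = 0,...,n-1
where a_n is the leading coefficient.

Coefficients: [2, -7, -2, 2]
Leading coefficient a_n = 2
Ratios |a_i/a_n|: 7/2, 1, 1
Maximum ratio: 7/2
Cauchy's bound: |r| <= 1 + 7/2 = 9/2

Upper bound = 9/2


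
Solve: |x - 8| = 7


An absolute value equation |expr| = 7 gives two cases:
Case 1: x - 8 = 7
  x = 15, so x = 15
Case 2: x - 8 = -7
  x = 1, so x = 1

x = 1, x = 15


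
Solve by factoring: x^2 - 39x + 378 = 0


We need two numbers that multiply to 378 and add to -39.
Those numbers are -21 and -18 (since (-21) * (-18) = 378 and (-21) + (-18) = -39).
So x^2 - 39x + 378 = (x - 21)(x - 18) = 0
Setting each factor to zero: x = 21 or x = 18

x = 18, x = 21


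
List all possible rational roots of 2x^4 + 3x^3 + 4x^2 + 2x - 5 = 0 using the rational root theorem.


Rational root theorem: possible roots are ±p/q where:
  p divides the constant term (-5): p ∈ {1, 5}
  q divides the leading coefficient (2): q ∈ {1, 2}

All possible rational roots: -5, -5/2, -1, -1/2, 1/2, 1, 5/2, 5

-5, -5/2, -1, -1/2, 1/2, 1, 5/2, 5


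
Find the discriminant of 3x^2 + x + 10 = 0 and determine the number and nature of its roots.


For ax^2 + bx + c = 0, discriminant D = b^2 - 4ac
Here a = 3, b = 1, c = 10
D = (1)^2 - 4(3)(10) = 1 - 120 = -119

D = -119 < 0
The equation has no real roots (2 complex conjugate roots).

Discriminant = -119, no real roots (2 complex conjugate roots)


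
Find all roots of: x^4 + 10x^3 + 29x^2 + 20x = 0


The constant term is 0, so x = 0 is a root. Factor out x:
  x^3 + 10x^2 + 29x + 20 = 0
Let p(x) = x^3 + 10x^2 + 29x + 20. By the rational root theorem (leading coefficient 1), any rational root is an integer divisor of 20: try ±1, ±2, ... in turn.
Test x = 1: value = 60 ≠ 0.
Test x = -1: value = 0 ✓, so (x + 1) is a factor.
Synthetic division by (x + 1): bring down 1; 1(-1) + 10 = 9; 9(-1) + 29 = 20; 20(-1) + 20 = 0 → quotient x^2 + 9x + 20, remainder 0.
Solve the quadratic x^2 + 9x + 20 = 0: discriminant = 9^2 - 4(1)(20) = 81 - 80 = 1.
sqrt(1) = 1, so x = (-9 ± 1)/2: x = -4 or x = -5.
Collecting all roots found:

x = -5, x = -4, x = -1, x = 0


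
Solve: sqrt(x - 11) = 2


Square both sides: x - 11 = 2^2 = 4
x = 4 + 11 = 15
x = 15
Check: sqrt(1*15 - 11) = sqrt(4) = 2 ✓

x = 15


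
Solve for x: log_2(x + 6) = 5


Convert to exponential form: x + 6 = 2^5 = 32
x = 32 - 6 = 26
Check: log_2(26 + 6) = log_2(32) = log_2(32) = 5 ✓

x = 26


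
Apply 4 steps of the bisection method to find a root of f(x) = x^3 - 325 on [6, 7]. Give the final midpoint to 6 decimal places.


f(x) = x^3 - 325
f(6) = -109 < 0
f(7) = 18 > 0

Step 1: midpoint = (6.000000 + 7.000000)/2 = 6.500000
  f(6.500000) = -50.375000
  f(mid) < 0, so root is in [6.500000, 7.000000]

Step 2: midpoint = (6.500000 + 7.000000)/2 = 6.750000
  f(6.750000) = -17.453125
  f(mid) < 0, so root is in [6.750000, 7.000000]

Step 3: midpoint = (6.750000 + 7.000000)/2 = 6.875000
  f(6.875000) = -0.048828
  f(mid) < 0, so root is in [6.875000, 7.000000]

Step 4: midpoint = (6.875000 + 7.000000)/2 = 6.937500
  f(6.937500) = 8.894287
  f(mid) > 0, so root is in [6.875000, 6.937500]

midpoint = 6.937500


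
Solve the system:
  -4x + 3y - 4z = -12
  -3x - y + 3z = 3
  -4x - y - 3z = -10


Using Cramer's rule. Expand each determinant along the first row.
D  = (-4)*[(-1)*(-3) - 3*(-1)] - 3*[(-3)*(-3) - 3*(-4)] + (-4)*[(-3)*(-1) - (-1)*(-4)]
  = (-4)*(6) - 3*(21) + (-4)*(-1) = -83
Dx = (-12)*[(-1)*(-3) - 3*(-1)] - 3*[3*(-3) - 3*(-10)] + (-4)*[3*(-1) - (-1)*(-10)]
  = (-12)*(6) - 3*(21) + (-4)*(-13) = -83
Dy = (-4)*[3*(-3) - 3*(-10)] - (-12)*[(-3)*(-3) - 3*(-4)] + (-4)*[(-3)*(-10) - 3*(-4)]
  = (-4)*(21) - (-12)*(21) + (-4)*(42) = 0
Dz = (-4)*[(-1)*(-10) - 3*(-1)] - 3*[(-3)*(-10) - 3*(-4)] + (-12)*[(-3)*(-1) - (-1)*(-4)]
  = (-4)*(13) - 3*(42) + (-12)*(-1) = -166
x = Dx/D = -83/-83 = 1, y = Dy/D = 0/-83 = 0, z = Dz/D = -166/-83 = 2
Check eq1: (-4)(1) + (3)(0) + (-4)(2) = -12 = -12 ✓
Check eq2: (-3)(1) + (-1)(0) + (3)(2) = 3 = 3 ✓
Check eq3: (-4)(1) + (-1)(0) + (-3)(2) = -10 = -10 ✓

x = 1, y = 0, z = 2


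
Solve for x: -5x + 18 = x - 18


Starting with: -5x + 18 = x - 18
Move all x terms to left: (-5 - 1)x = -18 - 18
Simplify: -6x = -36
Divide both sides by -6: x = 6

x = 6


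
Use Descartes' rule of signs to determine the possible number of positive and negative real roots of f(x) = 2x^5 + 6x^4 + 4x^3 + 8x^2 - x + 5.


Descartes' rule of signs:

For positive roots, count sign changes in f(x) = 2x^5 + 6x^4 + 4x^3 + 8x^2 - x + 5:
Signs of coefficients: +, +, +, +, -, +
Number of sign changes: 2
Possible positive real roots: 2, 0

For negative roots, examine f(-x) = -2x^5 + 6x^4 - 4x^3 + 8x^2 + x + 5:
Signs of coefficients: -, +, -, +, +, +
Number of sign changes: 3
Possible negative real roots: 3, 1

Positive roots: 2 or 0; Negative roots: 3 or 1


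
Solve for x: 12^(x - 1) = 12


Express both sides with the same base.
12 = 12^1
Since the bases match, equate exponents: x - 1 = 1
So x = 1 - (-1) = 2

x = 2


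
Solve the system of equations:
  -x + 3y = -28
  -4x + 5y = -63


Using Cramer's rule:
Determinant D = (-1)(5) - (-4)(3) = -5 + 12 = 7
Dx = (-28)(5) - (-63)(3) = -140 + 189 = 49
Dy = (-1)(-63) - (-4)(-28) = 63 - 112 = -49
x = Dx/D = 49/7 = 7
y = Dy/D = -49/7 = -7

x = 7, y = -7


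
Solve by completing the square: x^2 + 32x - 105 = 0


Start: x^2 + 32x - 105 = 0
Move constant: x^2 + 32x = 105
Half of 32 is 16, squared is 256
Add 256 to both sides: x^2 + 32x + 256 = 361
(x + 16)^2 = 361
x + 16 = ±19
x = -16 + 19 = 3 or x = -16 - 19 = -35

x = -35, x = 3


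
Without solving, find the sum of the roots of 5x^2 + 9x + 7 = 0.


By Vieta's formulas for ax^2 + bx + c = 0:
  Sum of roots = -b/a
  Product of roots = c/a

Here a = 5, b = 9, c = 7
Sum = -(9)/5 = -9/5
Product = 7/5 = 7/5

Sum = -9/5


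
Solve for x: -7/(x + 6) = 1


Multiply both sides by (x + 6): -7 = 1(x + 6)
Distribute: -7 = x + 6
x = -7 - 6 = -13
x = -13

x = -13


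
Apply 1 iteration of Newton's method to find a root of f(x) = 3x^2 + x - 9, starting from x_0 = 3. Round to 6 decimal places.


Newton's method: x_(n+1) = x_n - f(x_n)/f'(x_n)
f(x) = 3x^2 + x - 9
f'(x) = 6x + 1

Iteration 1:
  f(3.000000) = 21.000000
  f'(3.000000) = 19.000000
  x_1 = 3.000000 - (21.000000)/(19.000000) = 1.894737

x_1 = 1.894737


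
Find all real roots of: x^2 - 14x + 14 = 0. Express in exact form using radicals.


Using the quadratic formula: x = (-b ± sqrt(b^2 - 4ac)) / (2a)
Here a = 1, b = -14, c = 14
Discriminant = b^2 - 4ac = (-14)^2 - 4(1)(14) = 196 - 56 = 140
Since discriminant = 140 > 0, there are two real roots.
x = (14 ± 2*sqrt(35)) / 2
Simplifying: x = 7 ± sqrt(35)
Numerically: x ≈ 12.9161 or x ≈ 1.0839

x = 7 + sqrt(35) or x = 7 - sqrt(35)


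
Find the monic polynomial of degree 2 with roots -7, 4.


A monic polynomial with roots -7, 4 is:
p(x) = (x + 7)(x - 4)
After multiplying by (x + 7): x + 7
After multiplying by (x - 4): x^2 + 3x - 28

x^2 + 3x - 28


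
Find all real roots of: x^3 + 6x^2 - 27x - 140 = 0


Let p(x) = x^3 + 6x^2 - 27x - 140. By the rational root theorem (leading coefficient 1), any rational root is an integer divisor of 140: try ±1, ±2, ... in turn.
Test x = 1: value = -160 ≠ 0.
Test x = -1: value = -108 ≠ 0.
Test x = 2: value = -162 ≠ 0.
Test x = -2: value = -70 ≠ 0.
Test x = 4: value = -88 ≠ 0.
Test x = -4: value = 0 ✓, so (x + 4) is a factor.
Synthetic division by (x + 4): bring down 1; 1(-4) + 6 = 2; 2(-4) - 27 = -35; (-35)(-4) - 140 = 0 → quotient x^2 + 2x - 35, remainder 0.
Solve the quadratic x^2 + 2x - 35 = 0: discriminant = 2^2 - 4(1)(-35) = 4 + 140 = 144.
sqrt(144) = 12, so x = (-2 ± 12)/2: x = 5 or x = -7.

x = -7, x = -4, x = 5


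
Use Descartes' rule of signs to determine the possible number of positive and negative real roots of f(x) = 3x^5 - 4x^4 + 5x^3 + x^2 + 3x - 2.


Descartes' rule of signs:

For positive roots, count sign changes in f(x) = 3x^5 - 4x^4 + 5x^3 + x^2 + 3x - 2:
Signs of coefficients: +, -, +, +, +, -
Number of sign changes: 3
Possible positive real roots: 3, 1

For negative roots, examine f(-x) = -3x^5 - 4x^4 - 5x^3 + x^2 - 3x - 2:
Signs of coefficients: -, -, -, +, -, -
Number of sign changes: 2
Possible negative real roots: 2, 0

Positive roots: 3 or 1; Negative roots: 2 or 0


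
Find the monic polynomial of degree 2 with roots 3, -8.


A monic polynomial with roots 3, -8 is:
p(x) = (x - 3)(x + 8)
After multiplying by (x - 3): x - 3
After multiplying by (x + 8): x^2 + 5x - 24

x^2 + 5x - 24


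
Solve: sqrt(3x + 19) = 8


Square both sides: 3x + 19 = 8^2 = 64
3x = 64 - 19 = 45
x = 15
Check: sqrt(3*15 + 19) = sqrt(64) = 8 ✓

x = 15


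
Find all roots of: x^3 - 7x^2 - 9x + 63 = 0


Let p(x) = x^3 - 7x^2 - 9x + 63. By the rational root theorem (leading coefficient 1), any rational root is an integer divisor of 63: try ±1, ±2, ... in turn.
Test x = 1: value = 48 ≠ 0.
Test x = -1: value = 64 ≠ 0.
Test x = 3: value = 0 ✓, so (x - 3) is a factor.
Synthetic division by (x - 3): bring down 1; 1(3) - 7 = -4; (-4)(3) - 9 = -21; (-21)(3) + 63 = 0 → quotient x^2 - 4x - 21, remainder 0.
Solve the quadratic x^2 - 4x - 21 = 0: discriminant = (-4)^2 - 4(1)(-21) = 16 + 84 = 100.
sqrt(100) = 10, so x = (4 ± 10)/2: x = 7 or x = -3.
Collecting all roots found:

x = -3, x = 3, x = 7


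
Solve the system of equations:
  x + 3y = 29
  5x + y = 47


Using Cramer's rule:
Determinant D = (1)(1) - (5)(3) = 1 - 15 = -14
Dx = (29)(1) - (47)(3) = 29 - 141 = -112
Dy = (1)(47) - (5)(29) = 47 - 145 = -98
x = Dx/D = -112/-14 = 8
y = Dy/D = -98/-14 = 7

x = 8, y = 7


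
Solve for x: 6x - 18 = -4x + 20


Starting with: 6x - 18 = -4x + 20
Move all x terms to left: (6 + 4)x = 20 + 18
Simplify: 10x = 38
Divide both sides by 10: x = 19/5

x = 19/5


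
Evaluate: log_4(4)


We need the exponent such that 4^? = 4
4^1 = 4
Therefore log_4(4) = 1

1


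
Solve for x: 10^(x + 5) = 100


Express both sides with the same base.
100 = 10^2
Since the bases match, equate exponents: x + 5 = 2
So x = 2 - (5) = -3

x = -3


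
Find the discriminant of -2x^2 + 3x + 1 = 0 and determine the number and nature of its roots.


For ax^2 + bx + c = 0, discriminant D = b^2 - 4ac
Here a = -2, b = 3, c = 1
D = (3)^2 - 4(-2)(1) = 9 + 8 = 17

D = 17 > 0 but not a perfect square
The equation has 2 distinct real irrational roots.

Discriminant = 17, 2 distinct real irrational roots


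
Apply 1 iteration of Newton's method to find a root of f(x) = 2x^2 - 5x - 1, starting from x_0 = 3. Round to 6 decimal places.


Newton's method: x_(n+1) = x_n - f(x_n)/f'(x_n)
f(x) = 2x^2 - 5x - 1
f'(x) = 4x - 5

Iteration 1:
  f(3.000000) = 2.000000
  f'(3.000000) = 7.000000
  x_1 = 3.000000 - (2.000000)/(7.000000) = 2.714286

x_1 = 2.714286


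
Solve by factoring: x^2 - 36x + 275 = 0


We need two numbers that multiply to 275 and add to -36.
Those numbers are -11 and -25 (since (-11) * (-25) = 275 and (-11) + (-25) = -36).
So x^2 - 36x + 275 = (x - 11)(x - 25) = 0
Setting each factor to zero: x = 11 or x = 25

x = 11, x = 25


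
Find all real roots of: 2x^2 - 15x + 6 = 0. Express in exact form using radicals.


Using the quadratic formula: x = (-b ± sqrt(b^2 - 4ac)) / (2a)
Here a = 2, b = -15, c = 6
Discriminant = b^2 - 4ac = (-15)^2 - 4(2)(6) = 225 - 48 = 177
Since discriminant = 177 > 0, there are two real roots.
x = (15 ± sqrt(177)) / 4
Numerically: x ≈ 7.0760 or x ≈ 0.4240

x = (15 + sqrt(177)) / 4 or x = (15 - sqrt(177)) / 4


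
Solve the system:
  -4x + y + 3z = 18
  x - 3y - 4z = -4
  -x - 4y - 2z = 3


Using Cramer's rule. Expand each determinant along the first row.
D  = (-4)*[(-3)*(-2) - (-4)*(-4)] - 1*[1*(-2) - (-4)*(-1)] + 3*[1*(-4) - (-3)*(-1)]
  = (-4)*(-10) - 1*(-6) + 3*(-7) = 25
Dx = 18*[(-3)*(-2) - (-4)*(-4)] - 1*[(-4)*(-2) - (-4)*3] + 3*[(-4)*(-4) - (-3)*3]
  = 18*(-10) - 1*(20) + 3*(25) = -125
Dy = (-4)*[(-4)*(-2) - (-4)*3] - 18*[1*(-2) - (-4)*(-1)] + 3*[1*3 - (-4)*(-1)]
  = (-4)*(20) - 18*(-6) + 3*(-1) = 25
Dz = (-4)*[(-3)*3 - (-4)*(-4)] - 1*[1*3 - (-4)*(-1)] + 18*[1*(-4) - (-3)*(-1)]
  = (-4)*(-25) - 1*(-1) + 18*(-7) = -25
x = Dx/D = -125/25 = -5, y = Dy/D = 25/25 = 1, z = Dz/D = -25/25 = -1
Check eq1: (-4)(-5) + (1)(1) + (3)(-1) = 18 = 18 ✓
Check eq2: (1)(-5) + (-3)(1) + (-4)(-1) = -4 = -4 ✓
Check eq3: (-1)(-5) + (-4)(1) + (-2)(-1) = 3 = 3 ✓

x = -5, y = 1, z = -1


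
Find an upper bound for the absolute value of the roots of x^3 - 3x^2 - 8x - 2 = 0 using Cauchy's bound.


Cauchy's bound: all roots r satisfy |r| <= 1 + max(|a_i/a_n|) for i = 0,...,n-1
where a_n is the leading coefficient.

Coefficients: [1, -3, -8, -2]
Leading coefficient a_n = 1
Ratios |a_i/a_n|: 3, 8, 2
Maximum ratio: 8
Cauchy's bound: |r| <= 1 + 8 = 9

Upper bound = 9


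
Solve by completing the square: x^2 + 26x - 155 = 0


Start: x^2 + 26x - 155 = 0
Move constant: x^2 + 26x = 155
Half of 26 is 13, squared is 169
Add 169 to both sides: x^2 + 26x + 169 = 324
(x + 13)^2 = 324
x + 13 = ±18
x = -13 + 18 = 5 or x = -13 - 18 = -31

x = -31, x = 5


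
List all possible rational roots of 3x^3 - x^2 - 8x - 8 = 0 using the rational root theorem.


Rational root theorem: possible roots are ±p/q where:
  p divides the constant term (-8): p ∈ {1, 2, 4, 8}
  q divides the leading coefficient (3): q ∈ {1, 3}

All possible rational roots: -8, -4, -8/3, -2, -4/3, -1, -2/3, -1/3, 1/3, 2/3, 1, 4/3, 2, 8/3, 4, 8

-8, -4, -8/3, -2, -4/3, -1, -2/3, -1/3, 1/3, 2/3, 1, 4/3, 2, 8/3, 4, 8


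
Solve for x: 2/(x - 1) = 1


Multiply both sides by (x - 1): 2 = 1(x - 1)
Distribute: 2 = x - 1
x = 2 + 1 = 3
x = 3

x = 3


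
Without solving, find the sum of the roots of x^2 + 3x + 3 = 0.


By Vieta's formulas for ax^2 + bx + c = 0:
  Sum of roots = -b/a
  Product of roots = c/a

Here a = 1, b = 3, c = 3
Sum = -(3)/1 = -3
Product = 3/1 = 3

Sum = -3


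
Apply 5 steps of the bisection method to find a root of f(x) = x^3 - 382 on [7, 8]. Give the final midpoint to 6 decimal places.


f(x) = x^3 - 382
f(7) = -39 < 0
f(8) = 130 > 0

Step 1: midpoint = (7.000000 + 8.000000)/2 = 7.500000
  f(7.500000) = 39.875000
  f(mid) > 0, so root is in [7.000000, 7.500000]

Step 2: midpoint = (7.000000 + 7.500000)/2 = 7.250000
  f(7.250000) = -0.921875
  f(mid) < 0, so root is in [7.250000, 7.500000]

Step 3: midpoint = (7.250000 + 7.500000)/2 = 7.375000
  f(7.375000) = 19.130859
  f(mid) > 0, so root is in [7.250000, 7.375000]

Step 4: midpoint = (7.250000 + 7.375000)/2 = 7.312500
  f(7.312500) = 9.018799
  f(mid) > 0, so root is in [7.250000, 7.312500]

Step 5: midpoint = (7.250000 + 7.312500)/2 = 7.281250
  f(7.281250) = 4.027130
  f(mid) > 0, so root is in [7.250000, 7.281250]

midpoint = 7.281250


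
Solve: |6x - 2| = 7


An absolute value equation |expr| = 7 gives two cases:
Case 1: 6x - 2 = 7
  6x = 9, so x = 3/2
Case 2: 6x - 2 = -7
  6x = -5, so x = -5/6

x = -5/6, x = 3/2


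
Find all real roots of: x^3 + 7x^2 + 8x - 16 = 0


Let p(x) = x^3 + 7x^2 + 8x - 16. By the rational root theorem (leading coefficient 1), any rational root is an integer divisor of 16: try ±1, ±2, ... in turn.
Test x = 1: value = 0 ✓, so (x - 1) is a factor.
Synthetic division by (x - 1): bring down 1; 1(1) + 7 = 8; 8(1) + 8 = 16; 16(1) - 16 = 0 → quotient x^2 + 8x + 16, remainder 0.
Solve the quadratic x^2 + 8x + 16 = 0: discriminant = 8^2 - 4(1)(16) = 64 - 64 = 0.
Discriminant = 0, so a double root: x = -8/2 = -4.

x = -4 (multiplicity 2), x = 1


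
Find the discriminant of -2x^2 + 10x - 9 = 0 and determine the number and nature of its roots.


For ax^2 + bx + c = 0, discriminant D = b^2 - 4ac
Here a = -2, b = 10, c = -9
D = (10)^2 - 4(-2)(-9) = 100 - 72 = 28

D = 28 > 0 but not a perfect square
The equation has 2 distinct real irrational roots.

Discriminant = 28, 2 distinct real irrational roots


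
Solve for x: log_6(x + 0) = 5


Convert to exponential form: x + 0 = 6^5 = 7776
x = 7776 - 0 = 7776
Check: log_6(7776 + 0) = log_6(7776) = log_6(7776) = 5 ✓

x = 7776


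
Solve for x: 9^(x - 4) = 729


Express both sides with the same base.
729 = 9^3
Since the bases match, equate exponents: x - 4 = 3
So x = 3 - (-4) = 7

x = 7


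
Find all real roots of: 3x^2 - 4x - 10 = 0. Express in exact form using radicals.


Using the quadratic formula: x = (-b ± sqrt(b^2 - 4ac)) / (2a)
Here a = 3, b = -4, c = -10
Discriminant = b^2 - 4ac = (-4)^2 - 4(3)(-10) = 16 + 120 = 136
Since discriminant = 136 > 0, there are two real roots.
x = (4 ± 2*sqrt(34)) / 6
Simplifying: x = (2 ± sqrt(34)) / 3
Numerically: x ≈ 2.6103 or x ≈ -1.2770

x = (2 + sqrt(34)) / 3 or x = (2 - sqrt(34)) / 3


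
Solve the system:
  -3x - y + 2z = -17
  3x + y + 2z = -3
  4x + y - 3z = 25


Using Cramer's rule. Expand each determinant along the first row.
D  = (-3)*[1*(-3) - 2*1] - (-1)*[3*(-3) - 2*4] + 2*[3*1 - 1*4]
  = (-3)*(-5) - (-1)*(-17) + 2*(-1) = -4
Dx = (-17)*[1*(-3) - 2*1] - (-1)*[(-3)*(-3) - 2*25] + 2*[(-3)*1 - 1*25]
  = (-17)*(-5) - (-1)*(-41) + 2*(-28) = -12
Dy = (-3)*[(-3)*(-3) - 2*25] - (-17)*[3*(-3) - 2*4] + 2*[3*25 - (-3)*4]
  = (-3)*(-41) - (-17)*(-17) + 2*(87) = 8
Dz = (-3)*[1*25 - (-3)*1] - (-1)*[3*25 - (-3)*4] + (-17)*[3*1 - 1*4]
  = (-3)*(28) - (-1)*(87) + (-17)*(-1) = 20
x = Dx/D = -12/-4 = 3, y = Dy/D = 8/-4 = -2, z = Dz/D = 20/-4 = -5
Check eq1: (-3)(3) + (-1)(-2) + (2)(-5) = -17 = -17 ✓
Check eq2: (3)(3) + (1)(-2) + (2)(-5) = -3 = -3 ✓
Check eq3: (4)(3) + (1)(-2) + (-3)(-5) = 25 = 25 ✓

x = 3, y = -2, z = -5
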